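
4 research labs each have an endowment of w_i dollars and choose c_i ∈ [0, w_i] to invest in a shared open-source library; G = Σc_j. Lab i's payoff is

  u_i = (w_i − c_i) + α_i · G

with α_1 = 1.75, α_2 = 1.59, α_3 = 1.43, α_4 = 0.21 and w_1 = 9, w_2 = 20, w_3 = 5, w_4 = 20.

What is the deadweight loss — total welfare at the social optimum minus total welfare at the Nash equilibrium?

∂u_i/∂c_i = α_i − 1, so lab i contributes w_i if α_i > 1, else 0.
α_i > 1 for i ∈ {1, 2, 3}; NE contributions (9, 20, 5, 0), G = 34.
W^NE = Σw_i − G^NE + (Σα_i)·G^NE = 54 + 3.98·34 = 189.32.
Planner: ∂(Σu_j)/∂c_i = Σα_j − 1 = 3.98 > 0, so everyone contributes w_i; G^SO = 54, W^SO = 54 + 3.98·54 = 268.92.
Deadweight loss = 79.6.

79.6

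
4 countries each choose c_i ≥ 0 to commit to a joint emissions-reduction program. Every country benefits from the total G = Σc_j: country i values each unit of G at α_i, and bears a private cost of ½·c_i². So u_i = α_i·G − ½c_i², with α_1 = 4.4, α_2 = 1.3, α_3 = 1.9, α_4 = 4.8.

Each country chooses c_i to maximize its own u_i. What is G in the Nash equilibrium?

Country i's FOC: ∂u_i/∂c_i = α_i − c_i = 0, so c_i* = α_i.
NE contributions = (4.4, 1.3, 1.9, 4.8); G = 12.4.

12.4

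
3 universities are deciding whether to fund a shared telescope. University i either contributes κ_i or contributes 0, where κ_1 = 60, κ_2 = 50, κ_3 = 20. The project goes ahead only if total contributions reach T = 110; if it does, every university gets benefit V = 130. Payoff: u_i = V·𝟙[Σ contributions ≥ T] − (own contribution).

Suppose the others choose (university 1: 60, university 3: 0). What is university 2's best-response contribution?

Others' total = 60. Contributing 50 brings total to 110 ≥ 110: gain V − κ_2 = 80.
Best response: 50.

50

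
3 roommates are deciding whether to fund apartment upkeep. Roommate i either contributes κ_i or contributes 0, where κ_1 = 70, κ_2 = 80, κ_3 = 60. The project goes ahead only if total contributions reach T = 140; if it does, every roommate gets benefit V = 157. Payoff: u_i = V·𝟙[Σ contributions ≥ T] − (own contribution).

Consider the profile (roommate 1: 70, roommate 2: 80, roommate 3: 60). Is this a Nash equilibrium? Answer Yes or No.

No

Total = 210 ≥ 140: provided.
Roommate 1 (pledges 70, payoff 87): dropping to 0 → total 140, payoff 157. Profitable deviation.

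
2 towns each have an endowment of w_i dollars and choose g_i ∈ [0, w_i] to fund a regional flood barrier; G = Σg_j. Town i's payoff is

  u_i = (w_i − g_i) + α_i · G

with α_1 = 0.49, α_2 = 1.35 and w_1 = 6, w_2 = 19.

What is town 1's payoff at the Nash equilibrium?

∂u_i/∂g_i = α_i − 1, so town i contributes w_i if α_i > 1, else 0.
α_i > 1 for i ∈ {2}; NE contributions (0, 19), G = 19.
u_1 = (6 − 0) + 0.49·19 = 15.31.

15.31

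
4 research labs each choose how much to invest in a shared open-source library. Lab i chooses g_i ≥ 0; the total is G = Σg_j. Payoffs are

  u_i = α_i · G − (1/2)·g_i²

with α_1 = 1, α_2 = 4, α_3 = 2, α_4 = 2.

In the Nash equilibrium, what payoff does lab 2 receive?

Lab i's FOC: ∂u_i/∂g_i = α_i − g_i = 0, so g_i* = α_i.
NE contributions = (1, 4, 2, 2); G = 9.
u_2 = α_2·G − ½·(g_2)² = 4·9 − ½·4² = 28.

28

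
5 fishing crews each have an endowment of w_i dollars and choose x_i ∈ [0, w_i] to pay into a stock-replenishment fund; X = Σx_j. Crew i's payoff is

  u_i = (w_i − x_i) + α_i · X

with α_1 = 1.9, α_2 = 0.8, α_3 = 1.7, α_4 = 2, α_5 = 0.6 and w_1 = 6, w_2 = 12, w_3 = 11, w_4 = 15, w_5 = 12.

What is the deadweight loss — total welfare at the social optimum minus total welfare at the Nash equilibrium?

∂u_i/∂x_i = α_i − 1, so crew i contributes w_i if α_i > 1, else 0.
α_i > 1 for i ∈ {1, 3, 4}; NE contributions (6, 0, 11, 15, 0), X = 32.
W^NE = Σw_i − X^NE + (Σα_i)·X^NE = 56 + 6·32 = 248.
Planner: ∂(Σu_j)/∂x_i = Σα_j − 1 = 6 > 0, so everyone contributes w_i; X^SO = 56, W^SO = 56 + 6·56 = 392.
Deadweight loss = 144.

144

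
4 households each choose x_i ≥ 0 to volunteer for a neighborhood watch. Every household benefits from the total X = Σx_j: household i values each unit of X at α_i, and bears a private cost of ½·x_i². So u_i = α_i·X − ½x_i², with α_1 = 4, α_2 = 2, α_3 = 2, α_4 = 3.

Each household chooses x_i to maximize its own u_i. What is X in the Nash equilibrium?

Household i's FOC: ∂u_i/∂x_i = α_i − x_i = 0, so x_i* = α_i.
NE contributions = (4, 2, 2, 3); X = 11.

11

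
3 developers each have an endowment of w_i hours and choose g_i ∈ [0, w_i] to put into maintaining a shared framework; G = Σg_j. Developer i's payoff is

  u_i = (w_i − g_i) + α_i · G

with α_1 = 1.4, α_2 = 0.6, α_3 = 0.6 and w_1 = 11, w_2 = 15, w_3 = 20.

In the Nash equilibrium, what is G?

∂u_i/∂g_i = α_i − 1, so developer i contributes w_i if α_i > 1, else 0.
α_i > 1 for i ∈ {1}; NE contributions (11, 0, 0), G = 11.

11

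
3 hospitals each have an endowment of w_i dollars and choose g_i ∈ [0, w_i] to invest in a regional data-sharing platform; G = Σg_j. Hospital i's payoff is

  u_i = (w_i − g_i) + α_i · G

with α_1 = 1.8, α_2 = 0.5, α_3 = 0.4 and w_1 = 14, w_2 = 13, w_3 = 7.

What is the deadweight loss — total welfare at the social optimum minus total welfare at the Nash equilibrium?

∂u_i/∂g_i = α_i − 1, so hospital i contributes w_i if α_i > 1, else 0.
α_i > 1 for i ∈ {1}; NE contributions (14, 0, 0), G = 14.
W^NE = Σw_i − G^NE + (Σα_i)·G^NE = 34 + 1.7·14 = 57.8.
Planner: ∂(Σu_j)/∂g_i = Σα_j − 1 = 1.7 > 0, so everyone contributes w_i; G^SO = 34, W^SO = 34 + 1.7·34 = 91.8.
Deadweight loss = 34.

34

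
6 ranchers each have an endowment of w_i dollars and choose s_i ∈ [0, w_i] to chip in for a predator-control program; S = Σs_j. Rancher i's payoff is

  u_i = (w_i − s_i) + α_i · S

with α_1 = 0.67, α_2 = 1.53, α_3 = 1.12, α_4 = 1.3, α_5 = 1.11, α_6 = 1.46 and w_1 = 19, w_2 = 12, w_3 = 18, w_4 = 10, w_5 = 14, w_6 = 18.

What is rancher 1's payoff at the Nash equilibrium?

67.24

∂u_i/∂s_i = α_i − 1, so rancher i contributes w_i if α_i > 1, else 0.
α_i > 1 for i ∈ {2, 3, 4, 5, 6}; NE contributions (0, 12, 18, 10, 14, 18), S = 72.
u_1 = (19 − 0) + 0.67·72 = 67.24.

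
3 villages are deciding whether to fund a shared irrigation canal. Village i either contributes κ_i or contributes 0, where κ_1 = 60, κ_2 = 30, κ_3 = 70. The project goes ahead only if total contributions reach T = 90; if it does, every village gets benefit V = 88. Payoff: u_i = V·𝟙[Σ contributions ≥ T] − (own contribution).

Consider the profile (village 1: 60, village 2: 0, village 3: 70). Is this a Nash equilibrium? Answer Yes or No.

Total = 130 ≥ 90: provided.
Village 1 (pledges 60, payoff 28): dropping to 0 → total 70, payoff 0. No gain.
Village 2 (pledges 0, payoff 88): pledging 30 → total 160, payoff 58. No gain.
Village 3 (pledges 70, payoff 18): dropping to 0 → total 60, payoff 0. No gain.

Yes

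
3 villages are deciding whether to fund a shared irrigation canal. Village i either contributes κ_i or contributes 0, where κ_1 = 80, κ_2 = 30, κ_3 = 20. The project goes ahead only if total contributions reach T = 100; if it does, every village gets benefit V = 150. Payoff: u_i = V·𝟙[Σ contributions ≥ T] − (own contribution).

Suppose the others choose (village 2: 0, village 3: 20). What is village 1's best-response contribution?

Others' total = 20. Contributing 80 brings total to 100 ≥ 100: gain V − κ_1 = 70.
Best response: 80.

80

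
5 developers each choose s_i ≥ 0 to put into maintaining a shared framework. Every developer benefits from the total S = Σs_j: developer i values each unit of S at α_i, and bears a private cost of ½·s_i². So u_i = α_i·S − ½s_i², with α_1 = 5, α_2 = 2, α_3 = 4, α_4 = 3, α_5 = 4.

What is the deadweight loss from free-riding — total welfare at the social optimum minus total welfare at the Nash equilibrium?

Developer i's FOC: ∂u_i/∂s_i = α_i − s_i = 0, so s_i* = α_i.
NE contributions = (5, 2, 4, 3, 4); S = 18.
W^NE = (Σα)·S − ½Σα_i² = 18² − ½·70 = 289.
Planner sets s_i = Σα_j = 18 for every i, so S^SO = 5·18 = 90.
W^SO = (Σα)·S^SO − ½·5·(Σα)² = (5/2)·18² = 810.
Deadweight loss = W^SO − W^NE = 521.

521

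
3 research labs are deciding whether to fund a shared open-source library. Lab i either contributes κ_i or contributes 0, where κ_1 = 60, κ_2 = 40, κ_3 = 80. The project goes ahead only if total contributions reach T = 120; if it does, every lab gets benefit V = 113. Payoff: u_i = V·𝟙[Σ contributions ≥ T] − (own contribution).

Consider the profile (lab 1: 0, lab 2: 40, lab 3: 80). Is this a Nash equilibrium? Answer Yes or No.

Yes

Total = 120 ≥ 120: provided.
Lab 1 (pledges 0, payoff 113): pledging 60 → total 180, payoff 53. No gain.
Lab 2 (pledges 40, payoff 73): dropping to 0 → total 80, payoff 0. No gain.
Lab 3 (pledges 80, payoff 33): dropping to 0 → total 40, payoff 0. No gain.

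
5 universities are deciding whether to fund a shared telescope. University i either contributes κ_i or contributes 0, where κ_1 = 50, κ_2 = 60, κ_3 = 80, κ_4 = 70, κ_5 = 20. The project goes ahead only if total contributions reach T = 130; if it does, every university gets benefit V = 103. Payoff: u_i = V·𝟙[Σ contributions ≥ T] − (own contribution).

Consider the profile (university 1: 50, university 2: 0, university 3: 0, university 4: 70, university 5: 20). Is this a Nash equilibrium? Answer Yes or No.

Yes

Total = 140 ≥ 130: provided.
University 1 (pledges 50, payoff 53): dropping to 0 → total 90, payoff 0. No gain.
University 2 (pledges 0, payoff 103): pledging 60 → total 200, payoff 43. No gain.
University 3 (pledges 0, payoff 103): pledging 80 → total 220, payoff 23. No gain.
University 4 (pledges 70, payoff 33): dropping to 0 → total 70, payoff 0. No gain.
University 5 (pledges 20, payoff 83): dropping to 0 → total 120, payoff 0. No gain.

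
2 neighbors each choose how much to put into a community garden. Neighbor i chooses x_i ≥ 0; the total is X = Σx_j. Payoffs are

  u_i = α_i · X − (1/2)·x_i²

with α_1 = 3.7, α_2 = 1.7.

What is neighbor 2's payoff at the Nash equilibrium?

7.735

Neighbor i's FOC: ∂u_i/∂x_i = α_i − x_i = 0, so x_i* = α_i.
NE contributions = (3.7, 1.7); X = 5.4.
u_2 = α_2·X − ½·(x_2)² = 1.7·5.4 − ½·1.7² = 7.735.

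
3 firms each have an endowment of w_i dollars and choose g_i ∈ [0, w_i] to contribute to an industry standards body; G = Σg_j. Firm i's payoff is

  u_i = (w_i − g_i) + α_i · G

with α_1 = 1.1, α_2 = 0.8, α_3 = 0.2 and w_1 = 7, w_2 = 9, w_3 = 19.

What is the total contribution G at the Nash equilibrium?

∂u_i/∂g_i = α_i − 1, so firm i contributes w_i if α_i > 1, else 0.
α_i > 1 for i ∈ {1}; NE contributions (7, 0, 0), G = 7.

7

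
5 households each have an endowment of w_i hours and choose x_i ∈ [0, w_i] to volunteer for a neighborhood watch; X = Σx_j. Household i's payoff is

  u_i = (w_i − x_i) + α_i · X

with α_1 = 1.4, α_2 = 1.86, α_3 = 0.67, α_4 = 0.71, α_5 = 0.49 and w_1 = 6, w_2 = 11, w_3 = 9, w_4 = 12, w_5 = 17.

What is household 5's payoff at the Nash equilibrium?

∂u_i/∂x_i = α_i − 1, so household i contributes w_i if α_i > 1, else 0.
α_i > 1 for i ∈ {1, 2}; NE contributions (6, 11, 0, 0, 0), X = 17.
u_5 = (17 − 0) + 0.49·17 = 25.33.

25.33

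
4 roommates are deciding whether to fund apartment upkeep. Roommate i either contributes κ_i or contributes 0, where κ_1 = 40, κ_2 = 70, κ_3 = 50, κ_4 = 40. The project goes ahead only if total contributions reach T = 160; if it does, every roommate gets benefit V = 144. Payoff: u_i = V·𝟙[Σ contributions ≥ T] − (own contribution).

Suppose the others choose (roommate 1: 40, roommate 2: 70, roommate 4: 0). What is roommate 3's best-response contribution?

50

Others' total = 110. Contributing 50 brings total to 160 ≥ 160: gain V − κ_3 = 94.
Best response: 50.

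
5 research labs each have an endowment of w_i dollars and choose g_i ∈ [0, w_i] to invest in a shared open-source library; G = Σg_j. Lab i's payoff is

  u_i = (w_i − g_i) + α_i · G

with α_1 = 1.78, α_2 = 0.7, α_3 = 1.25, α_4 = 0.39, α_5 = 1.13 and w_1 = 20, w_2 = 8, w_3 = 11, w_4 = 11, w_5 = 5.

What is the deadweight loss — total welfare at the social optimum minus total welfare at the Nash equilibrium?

80.75

∂u_i/∂g_i = α_i − 1, so lab i contributes w_i if α_i > 1, else 0.
α_i > 1 for i ∈ {1, 3, 5}; NE contributions (20, 0, 11, 0, 5), G = 36.
W^NE = Σw_i − G^NE + (Σα_i)·G^NE = 55 + 4.25·36 = 208.
Planner: ∂(Σu_j)/∂g_i = Σα_j − 1 = 4.25 > 0, so everyone contributes w_i; G^SO = 55, W^SO = 55 + 4.25·55 = 288.75.
Deadweight loss = 80.75.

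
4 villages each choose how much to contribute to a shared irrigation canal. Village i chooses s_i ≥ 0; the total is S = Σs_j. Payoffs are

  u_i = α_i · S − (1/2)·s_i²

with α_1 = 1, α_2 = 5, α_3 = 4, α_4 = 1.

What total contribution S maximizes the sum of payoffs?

Planner FOC: ∂(Σu_j)/∂s_i = (Σα_j) − s_i = 0, so s_i^SO = Σα_j = 11 for every i; S^SO = 44.

44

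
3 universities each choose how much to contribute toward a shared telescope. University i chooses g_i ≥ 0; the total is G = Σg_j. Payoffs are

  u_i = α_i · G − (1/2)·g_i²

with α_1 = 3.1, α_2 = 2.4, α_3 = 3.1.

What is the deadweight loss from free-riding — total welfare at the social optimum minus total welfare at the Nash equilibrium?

49.47

University i's FOC: ∂u_i/∂g_i = α_i − g_i = 0, so g_i* = α_i.
NE contributions = (3.1, 2.4, 3.1); G = 8.6.
W^NE = (Σα)·G − ½Σα_i² = 8.6² − ½·24.98 = 61.47.
Planner sets g_i = Σα_j = 8.6 for every i, so G^SO = 3·8.6 = 25.8.
W^SO = (Σα)·G^SO − ½·3·(Σα)² = (3/2)·8.6² = 110.94.
Deadweight loss = W^SO − W^NE = 49.47.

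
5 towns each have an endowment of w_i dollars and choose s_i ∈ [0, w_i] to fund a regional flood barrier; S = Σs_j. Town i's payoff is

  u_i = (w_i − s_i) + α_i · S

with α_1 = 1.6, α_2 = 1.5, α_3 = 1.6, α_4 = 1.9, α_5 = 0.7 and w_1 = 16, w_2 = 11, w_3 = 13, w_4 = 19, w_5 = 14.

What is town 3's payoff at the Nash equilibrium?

∂u_i/∂s_i = α_i − 1, so town i contributes w_i if α_i > 1, else 0.
α_i > 1 for i ∈ {1, 2, 3, 4}; NE contributions (16, 11, 13, 19, 0), S = 59.
u_3 = (13 − 13) + 1.6·59 = 94.4.

94.4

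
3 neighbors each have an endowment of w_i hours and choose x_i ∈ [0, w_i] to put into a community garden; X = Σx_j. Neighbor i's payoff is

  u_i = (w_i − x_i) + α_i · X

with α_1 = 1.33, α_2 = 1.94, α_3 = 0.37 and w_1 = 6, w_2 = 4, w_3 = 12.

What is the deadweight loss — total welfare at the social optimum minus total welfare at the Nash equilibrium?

31.68

∂u_i/∂x_i = α_i − 1, so neighbor i contributes w_i if α_i > 1, else 0.
α_i > 1 for i ∈ {1, 2}; NE contributions (6, 4, 0), X = 10.
W^NE = Σw_i − X^NE + (Σα_i)·X^NE = 22 + 2.64·10 = 48.4.
Planner: ∂(Σu_j)/∂x_i = Σα_j − 1 = 2.64 > 0, so everyone contributes w_i; X^SO = 22, W^SO = 22 + 2.64·22 = 80.08.
Deadweight loss = 31.68.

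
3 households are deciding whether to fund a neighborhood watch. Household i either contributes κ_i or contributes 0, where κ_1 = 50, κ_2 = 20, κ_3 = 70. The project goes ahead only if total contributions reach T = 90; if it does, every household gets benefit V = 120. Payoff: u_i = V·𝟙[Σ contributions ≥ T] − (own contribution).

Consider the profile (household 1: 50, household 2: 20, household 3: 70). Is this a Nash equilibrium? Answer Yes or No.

Total = 140 ≥ 90: provided.
Household 1 (pledges 50, payoff 70): dropping to 0 → total 90, payoff 120. Profitable deviation.

No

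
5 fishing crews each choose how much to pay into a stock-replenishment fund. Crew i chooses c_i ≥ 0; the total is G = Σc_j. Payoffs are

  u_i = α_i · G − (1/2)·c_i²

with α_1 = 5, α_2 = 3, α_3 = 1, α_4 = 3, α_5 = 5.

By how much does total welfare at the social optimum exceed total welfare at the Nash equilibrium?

468

Crew i's FOC: ∂u_i/∂c_i = α_i − c_i = 0, so c_i* = α_i.
NE contributions = (5, 3, 1, 3, 5); G = 17.
W^NE = (Σα)·G − ½Σα_i² = 17² − ½·69 = 254.5.
Planner sets c_i = Σα_j = 17 for every i, so G^SO = 5·17 = 85.
W^SO = (Σα)·G^SO − ½·5·(Σα)² = (5/2)·17² = 722.5.
Deadweight loss = W^SO − W^NE = 468.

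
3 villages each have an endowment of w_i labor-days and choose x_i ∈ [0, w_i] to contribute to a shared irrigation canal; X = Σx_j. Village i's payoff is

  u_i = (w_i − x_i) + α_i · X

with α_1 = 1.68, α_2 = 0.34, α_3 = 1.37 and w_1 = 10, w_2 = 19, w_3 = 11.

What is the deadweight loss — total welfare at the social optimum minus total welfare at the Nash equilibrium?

∂u_i/∂x_i = α_i − 1, so village i contributes w_i if α_i > 1, else 0.
α_i > 1 for i ∈ {1, 3}; NE contributions (10, 0, 11), X = 21.
W^NE = Σw_i − X^NE + (Σα_i)·X^NE = 40 + 2.39·21 = 90.19.
Planner: ∂(Σu_j)/∂x_i = Σα_j − 1 = 2.39 > 0, so everyone contributes w_i; X^SO = 40, W^SO = 40 + 2.39·40 = 135.6.
Deadweight loss = 45.41.

45.41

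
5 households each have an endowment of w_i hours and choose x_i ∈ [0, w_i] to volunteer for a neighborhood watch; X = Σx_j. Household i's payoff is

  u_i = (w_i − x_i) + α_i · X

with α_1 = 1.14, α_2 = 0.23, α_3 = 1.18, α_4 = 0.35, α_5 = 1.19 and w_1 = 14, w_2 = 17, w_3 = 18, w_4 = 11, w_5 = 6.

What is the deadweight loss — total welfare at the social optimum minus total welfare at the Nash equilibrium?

86.52

∂u_i/∂x_i = α_i − 1, so household i contributes w_i if α_i > 1, else 0.
α_i > 1 for i ∈ {1, 3, 5}; NE contributions (14, 0, 18, 0, 6), X = 38.
W^NE = Σw_i − X^NE + (Σα_i)·X^NE = 66 + 3.09·38 = 183.42.
Planner: ∂(Σu_j)/∂x_i = Σα_j − 1 = 3.09 > 0, so everyone contributes w_i; X^SO = 66, W^SO = 66 + 3.09·66 = 269.94.
Deadweight loss = 86.52.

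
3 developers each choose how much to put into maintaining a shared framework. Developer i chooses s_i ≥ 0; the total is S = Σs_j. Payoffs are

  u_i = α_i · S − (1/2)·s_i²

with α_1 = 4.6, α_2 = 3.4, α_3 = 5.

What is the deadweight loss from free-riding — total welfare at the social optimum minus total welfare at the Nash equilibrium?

Developer i's FOC: ∂u_i/∂s_i = α_i − s_i = 0, so s_i* = α_i.
NE contributions = (4.6, 3.4, 5); S = 13.
W^NE = (Σα)·S − ½Σα_i² = 13² − ½·57.72 = 140.14.
Planner sets s_i = Σα_j = 13 for every i, so S^SO = 3·13 = 39.
W^SO = (Σα)·S^SO − ½·3·(Σα)² = (3/2)·13² = 253.5.
Deadweight loss = W^SO − W^NE = 113.36.

113.36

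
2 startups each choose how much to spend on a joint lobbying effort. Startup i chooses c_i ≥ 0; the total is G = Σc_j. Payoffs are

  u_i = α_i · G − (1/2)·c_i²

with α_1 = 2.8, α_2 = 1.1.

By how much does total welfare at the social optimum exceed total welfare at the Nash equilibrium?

Startup i's FOC: ∂u_i/∂c_i = α_i − c_i = 0, so c_i* = α_i.
NE contributions = (2.8, 1.1); G = 3.9.
W^NE = (Σα)·G − ½Σα_i² = 3.9² − ½·9.05 = 10.685.
Planner sets c_i = Σα_j = 3.9 for every i, so G^SO = 2·3.9 = 7.8.
W^SO = (Σα)·G^SO − ½·2·(Σα)² = (2/2)·3.9² = 15.21.
Deadweight loss = W^SO − W^NE = 4.525.

4.525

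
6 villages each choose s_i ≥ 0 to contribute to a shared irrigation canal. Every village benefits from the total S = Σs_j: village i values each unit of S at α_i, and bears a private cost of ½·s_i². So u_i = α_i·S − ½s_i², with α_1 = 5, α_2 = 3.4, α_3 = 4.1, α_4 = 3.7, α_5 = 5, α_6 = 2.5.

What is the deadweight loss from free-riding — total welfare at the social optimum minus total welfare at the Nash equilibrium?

Village i's FOC: ∂u_i/∂s_i = α_i − s_i = 0, so s_i* = α_i.
NE contributions = (5, 3.4, 4.1, 3.7, 5, 2.5); S = 23.7.
W^NE = (Σα)·S − ½Σα_i² = 23.7² − ½·98.31 = 512.535.
Planner sets s_i = Σα_j = 23.7 for every i, so S^SO = 6·23.7 = 142.2.
W^SO = (Σα)·S^SO − ½·6·(Σα)² = (6/2)·23.7² = 1685.07.
Deadweight loss = W^SO − W^NE = 1172.535.

1172.535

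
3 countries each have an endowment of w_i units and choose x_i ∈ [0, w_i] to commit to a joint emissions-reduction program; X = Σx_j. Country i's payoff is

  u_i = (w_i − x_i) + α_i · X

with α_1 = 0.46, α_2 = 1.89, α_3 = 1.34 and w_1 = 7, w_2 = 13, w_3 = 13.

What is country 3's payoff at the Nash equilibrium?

34.84

∂u_i/∂x_i = α_i − 1, so country i contributes w_i if α_i > 1, else 0.
α_i > 1 for i ∈ {2, 3}; NE contributions (0, 13, 13), X = 26.
u_3 = (13 − 13) + 1.34·26 = 34.84.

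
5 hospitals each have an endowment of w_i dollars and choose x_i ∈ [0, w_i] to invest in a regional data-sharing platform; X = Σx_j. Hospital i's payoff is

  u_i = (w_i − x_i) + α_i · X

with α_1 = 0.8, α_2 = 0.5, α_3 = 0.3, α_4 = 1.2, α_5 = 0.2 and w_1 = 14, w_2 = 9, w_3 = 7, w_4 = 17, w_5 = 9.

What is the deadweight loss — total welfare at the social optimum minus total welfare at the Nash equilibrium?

78

∂u_i/∂x_i = α_i − 1, so hospital i contributes w_i if α_i > 1, else 0.
α_i > 1 for i ∈ {4}; NE contributions (0, 0, 0, 17, 0), X = 17.
W^NE = Σw_i − X^NE + (Σα_i)·X^NE = 56 + 2·17 = 90.
Planner: ∂(Σu_j)/∂x_i = Σα_j − 1 = 2 > 0, so everyone contributes w_i; X^SO = 56, W^SO = 56 + 2·56 = 168.
Deadweight loss = 78.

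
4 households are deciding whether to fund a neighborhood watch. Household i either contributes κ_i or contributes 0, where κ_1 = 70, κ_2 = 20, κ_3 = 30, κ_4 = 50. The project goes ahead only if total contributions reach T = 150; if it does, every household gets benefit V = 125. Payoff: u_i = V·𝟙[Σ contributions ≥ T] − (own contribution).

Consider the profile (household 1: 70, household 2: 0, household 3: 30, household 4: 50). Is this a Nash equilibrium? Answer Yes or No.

Total = 150 ≥ 150: provided.
Household 1 (pledges 70, payoff 55): dropping to 0 → total 80, payoff 0. No gain.
Household 2 (pledges 0, payoff 125): pledging 20 → total 170, payoff 105. No gain.
Household 3 (pledges 30, payoff 95): dropping to 0 → total 120, payoff 0. No gain.
Household 4 (pledges 50, payoff 75): dropping to 0 → total 100, payoff 0. No gain.

Yes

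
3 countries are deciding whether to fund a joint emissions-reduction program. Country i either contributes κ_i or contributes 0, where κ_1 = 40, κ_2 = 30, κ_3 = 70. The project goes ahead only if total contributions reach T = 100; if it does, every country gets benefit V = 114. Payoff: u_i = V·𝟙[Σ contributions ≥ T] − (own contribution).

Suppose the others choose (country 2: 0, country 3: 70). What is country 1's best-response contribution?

Others' total = 70. Contributing 40 brings total to 110 ≥ 100: gain V − κ_1 = 74.
Best response: 40.

40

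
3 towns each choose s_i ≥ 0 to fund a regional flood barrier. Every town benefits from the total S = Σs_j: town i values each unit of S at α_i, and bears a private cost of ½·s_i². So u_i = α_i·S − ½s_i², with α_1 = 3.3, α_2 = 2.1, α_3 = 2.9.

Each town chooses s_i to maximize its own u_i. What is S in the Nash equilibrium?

8.3

Town i's FOC: ∂u_i/∂s_i = α_i − s_i = 0, so s_i* = α_i.
NE contributions = (3.3, 2.1, 2.9); S = 8.3.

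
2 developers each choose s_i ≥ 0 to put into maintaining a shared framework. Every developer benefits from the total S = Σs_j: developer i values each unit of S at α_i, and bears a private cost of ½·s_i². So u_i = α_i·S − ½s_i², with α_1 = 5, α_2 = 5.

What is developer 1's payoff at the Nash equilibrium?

Developer i's FOC: ∂u_i/∂s_i = α_i − s_i = 0, so s_i* = α_i.
NE contributions = (5, 5); S = 10.
u_1 = α_1·S − ½·(s_1)² = 5·10 − ½·5² = 37.5.

37.5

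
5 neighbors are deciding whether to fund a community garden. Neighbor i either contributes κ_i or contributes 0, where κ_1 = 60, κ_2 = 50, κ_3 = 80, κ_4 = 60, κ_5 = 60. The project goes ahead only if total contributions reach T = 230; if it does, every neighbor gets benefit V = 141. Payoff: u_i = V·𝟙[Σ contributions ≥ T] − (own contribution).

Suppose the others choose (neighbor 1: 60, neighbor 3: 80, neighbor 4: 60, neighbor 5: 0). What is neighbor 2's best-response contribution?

50

Others' total = 200. Contributing 50 brings total to 250 ≥ 230: gain V − κ_2 = 91.
Best response: 50.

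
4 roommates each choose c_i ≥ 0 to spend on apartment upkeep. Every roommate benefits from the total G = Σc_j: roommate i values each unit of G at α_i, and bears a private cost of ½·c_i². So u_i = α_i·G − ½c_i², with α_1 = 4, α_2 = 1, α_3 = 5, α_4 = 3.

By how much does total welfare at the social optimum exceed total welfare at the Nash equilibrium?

194.5

Roommate i's FOC: ∂u_i/∂c_i = α_i − c_i = 0, so c_i* = α_i.
NE contributions = (4, 1, 5, 3); G = 13.
W^NE = (Σα)·G − ½Σα_i² = 13² − ½·51 = 143.5.
Planner sets c_i = Σα_j = 13 for every i, so G^SO = 4·13 = 52.
W^SO = (Σα)·G^SO − ½·4·(Σα)² = (4/2)·13² = 338.
Deadweight loss = W^SO − W^NE = 194.5.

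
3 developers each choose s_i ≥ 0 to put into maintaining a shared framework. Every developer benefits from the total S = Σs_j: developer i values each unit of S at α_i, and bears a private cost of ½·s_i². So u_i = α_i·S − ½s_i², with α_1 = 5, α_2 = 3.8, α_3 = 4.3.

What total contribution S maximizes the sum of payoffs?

39.3

Planner FOC: ∂(Σu_j)/∂s_i = (Σα_j) − s_i = 0, so s_i^SO = Σα_j = 13.1 for every i; S^SO = 39.3.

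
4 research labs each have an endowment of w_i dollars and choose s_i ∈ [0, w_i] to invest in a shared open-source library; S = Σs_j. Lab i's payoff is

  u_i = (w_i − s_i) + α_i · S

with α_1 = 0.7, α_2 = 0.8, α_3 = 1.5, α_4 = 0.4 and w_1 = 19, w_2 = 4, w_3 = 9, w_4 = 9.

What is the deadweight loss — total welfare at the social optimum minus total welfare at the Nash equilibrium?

76.8

∂u_i/∂s_i = α_i − 1, so lab i contributes w_i if α_i > 1, else 0.
α_i > 1 for i ∈ {3}; NE contributions (0, 0, 9, 0), S = 9.
W^NE = Σw_i − S^NE + (Σα_i)·S^NE = 41 + 2.4·9 = 62.6.
Planner: ∂(Σu_j)/∂s_i = Σα_j − 1 = 2.4 > 0, so everyone contributes w_i; S^SO = 41, W^SO = 41 + 2.4·41 = 139.4.
Deadweight loss = 76.8.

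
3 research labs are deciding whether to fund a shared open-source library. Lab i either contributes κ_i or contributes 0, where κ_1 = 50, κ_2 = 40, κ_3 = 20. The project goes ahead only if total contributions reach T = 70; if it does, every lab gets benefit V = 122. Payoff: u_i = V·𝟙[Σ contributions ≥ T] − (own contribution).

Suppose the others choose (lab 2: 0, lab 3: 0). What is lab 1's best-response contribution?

Others' total = 0. Even contributing 50 gives 50 < 70: no benefit either way.
Best response: 0.

0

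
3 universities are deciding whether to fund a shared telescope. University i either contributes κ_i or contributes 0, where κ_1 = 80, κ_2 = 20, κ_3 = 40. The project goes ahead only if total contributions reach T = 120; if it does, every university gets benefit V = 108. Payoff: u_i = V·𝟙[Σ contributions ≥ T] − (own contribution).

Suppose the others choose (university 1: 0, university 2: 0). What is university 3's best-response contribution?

0

Others' total = 0. Even contributing 40 gives 40 < 120: no benefit either way.
Best response: 0.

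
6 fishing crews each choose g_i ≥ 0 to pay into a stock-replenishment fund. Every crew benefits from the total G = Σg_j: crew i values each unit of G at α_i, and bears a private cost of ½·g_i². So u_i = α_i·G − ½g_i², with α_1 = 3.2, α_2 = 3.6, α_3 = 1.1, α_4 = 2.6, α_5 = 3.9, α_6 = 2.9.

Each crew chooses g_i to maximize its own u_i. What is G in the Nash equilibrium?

Crew i's FOC: ∂u_i/∂g_i = α_i − g_i = 0, so g_i* = α_i.
NE contributions = (3.2, 3.6, 1.1, 2.6, 3.9, 2.9); G = 17.3.

17.3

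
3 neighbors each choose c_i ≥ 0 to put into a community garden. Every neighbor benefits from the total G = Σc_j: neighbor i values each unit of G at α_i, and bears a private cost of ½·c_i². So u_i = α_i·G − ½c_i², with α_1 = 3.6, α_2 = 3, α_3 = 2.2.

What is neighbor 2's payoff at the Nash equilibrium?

21.9

Neighbor i's FOC: ∂u_i/∂c_i = α_i − c_i = 0, so c_i* = α_i.
NE contributions = (3.6, 3, 2.2); G = 8.8.
u_2 = α_2·G − ½·(c_2)² = 3·8.8 − ½·3² = 21.9.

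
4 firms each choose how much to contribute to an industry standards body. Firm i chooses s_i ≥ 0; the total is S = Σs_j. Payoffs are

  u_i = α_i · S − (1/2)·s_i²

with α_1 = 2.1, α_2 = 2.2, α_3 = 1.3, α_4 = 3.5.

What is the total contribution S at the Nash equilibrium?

9.1

Firm i's FOC: ∂u_i/∂s_i = α_i − s_i = 0, so s_i* = α_i.
NE contributions = (2.1, 2.2, 1.3, 3.5); S = 9.1.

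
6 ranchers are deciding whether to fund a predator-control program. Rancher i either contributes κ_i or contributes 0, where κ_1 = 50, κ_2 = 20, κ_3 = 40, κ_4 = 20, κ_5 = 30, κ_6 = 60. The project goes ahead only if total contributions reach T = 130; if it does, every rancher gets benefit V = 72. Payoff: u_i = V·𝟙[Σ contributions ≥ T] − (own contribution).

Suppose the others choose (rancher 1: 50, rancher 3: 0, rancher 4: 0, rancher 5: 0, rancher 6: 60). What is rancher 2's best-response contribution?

20

Others' total = 110. Contributing 20 brings total to 130 ≥ 130: gain V − κ_2 = 52.
Best response: 20.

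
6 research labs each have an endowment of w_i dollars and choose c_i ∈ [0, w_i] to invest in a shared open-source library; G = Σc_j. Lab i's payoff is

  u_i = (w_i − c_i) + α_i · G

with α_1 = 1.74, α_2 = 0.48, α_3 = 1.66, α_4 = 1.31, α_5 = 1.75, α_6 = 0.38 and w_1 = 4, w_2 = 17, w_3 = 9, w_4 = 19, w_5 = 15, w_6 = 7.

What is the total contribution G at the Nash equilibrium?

∂u_i/∂c_i = α_i − 1, so lab i contributes w_i if α_i > 1, else 0.
α_i > 1 for i ∈ {1, 3, 4, 5}; NE contributions (4, 0, 9, 19, 15, 0), G = 47.

47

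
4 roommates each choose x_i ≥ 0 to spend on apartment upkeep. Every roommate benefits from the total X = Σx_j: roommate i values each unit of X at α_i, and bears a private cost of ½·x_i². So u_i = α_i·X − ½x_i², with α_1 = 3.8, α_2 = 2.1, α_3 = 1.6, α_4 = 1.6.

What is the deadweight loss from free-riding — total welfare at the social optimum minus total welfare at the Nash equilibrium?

94.795

Roommate i's FOC: ∂u_i/∂x_i = α_i − x_i = 0, so x_i* = α_i.
NE contributions = (3.8, 2.1, 1.6, 1.6); X = 9.1.
W^NE = (Σα)·X − ½Σα_i² = 9.1² − ½·23.97 = 70.825.
Planner sets x_i = Σα_j = 9.1 for every i, so X^SO = 4·9.1 = 36.4.
W^SO = (Σα)·X^SO − ½·4·(Σα)² = (4/2)·9.1² = 165.62.
Deadweight loss = W^SO − W^NE = 94.795.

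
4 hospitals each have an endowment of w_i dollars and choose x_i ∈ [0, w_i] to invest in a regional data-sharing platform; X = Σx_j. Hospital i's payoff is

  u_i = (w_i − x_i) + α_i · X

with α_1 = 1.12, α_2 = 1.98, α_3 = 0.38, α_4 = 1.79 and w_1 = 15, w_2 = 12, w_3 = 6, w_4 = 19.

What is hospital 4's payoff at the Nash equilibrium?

∂u_i/∂x_i = α_i − 1, so hospital i contributes w_i if α_i > 1, else 0.
α_i > 1 for i ∈ {1, 2, 4}; NE contributions (15, 12, 0, 19), X = 46.
u_4 = (19 − 19) + 1.79·46 = 82.34.

82.34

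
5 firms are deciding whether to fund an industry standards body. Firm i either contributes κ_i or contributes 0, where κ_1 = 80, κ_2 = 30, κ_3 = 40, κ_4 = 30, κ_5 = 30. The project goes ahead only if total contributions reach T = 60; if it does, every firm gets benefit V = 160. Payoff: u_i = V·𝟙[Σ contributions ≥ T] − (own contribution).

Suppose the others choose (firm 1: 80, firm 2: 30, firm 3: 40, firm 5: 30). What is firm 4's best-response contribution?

Others' total = 180 ≥ 60; contributing adds cost 30 for no extra benefit.
Best response: 0.

0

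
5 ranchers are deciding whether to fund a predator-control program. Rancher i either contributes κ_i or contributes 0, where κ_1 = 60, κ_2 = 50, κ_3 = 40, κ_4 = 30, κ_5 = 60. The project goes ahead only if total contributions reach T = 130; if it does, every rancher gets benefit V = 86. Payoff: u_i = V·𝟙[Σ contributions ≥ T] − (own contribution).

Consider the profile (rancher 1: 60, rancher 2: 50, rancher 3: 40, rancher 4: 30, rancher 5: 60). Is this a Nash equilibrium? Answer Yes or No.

Total = 240 ≥ 130: provided.
Rancher 1 (pledges 60, payoff 26): dropping to 0 → total 180, payoff 86. Profitable deviation.

No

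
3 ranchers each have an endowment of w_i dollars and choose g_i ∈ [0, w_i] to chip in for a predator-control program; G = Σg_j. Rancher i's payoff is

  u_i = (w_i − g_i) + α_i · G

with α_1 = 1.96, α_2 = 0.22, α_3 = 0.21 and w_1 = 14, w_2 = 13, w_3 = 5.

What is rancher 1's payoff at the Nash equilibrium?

∂u_i/∂g_i = α_i − 1, so rancher i contributes w_i if α_i > 1, else 0.
α_i > 1 for i ∈ {1}; NE contributions (14, 0, 0), G = 14.
u_1 = (14 − 14) + 1.96·14 = 27.44.

27.44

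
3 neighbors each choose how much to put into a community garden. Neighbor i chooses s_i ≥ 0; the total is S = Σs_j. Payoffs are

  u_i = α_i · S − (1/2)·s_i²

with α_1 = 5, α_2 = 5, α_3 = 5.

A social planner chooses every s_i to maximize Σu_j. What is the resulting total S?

Planner FOC: ∂(Σu_j)/∂s_i = (Σα_j) − s_i = 0, so s_i^SO = Σα_j = 15 for every i; S^SO = 45.

45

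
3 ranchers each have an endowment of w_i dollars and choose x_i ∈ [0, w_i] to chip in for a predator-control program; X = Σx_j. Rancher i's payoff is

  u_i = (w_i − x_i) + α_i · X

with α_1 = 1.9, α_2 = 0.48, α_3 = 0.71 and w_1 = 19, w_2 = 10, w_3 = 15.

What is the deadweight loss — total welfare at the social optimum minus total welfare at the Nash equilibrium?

52.25

∂u_i/∂x_i = α_i − 1, so rancher i contributes w_i if α_i > 1, else 0.
α_i > 1 for i ∈ {1}; NE contributions (19, 0, 0), X = 19.
W^NE = Σw_i − X^NE + (Σα_i)·X^NE = 44 + 2.09·19 = 83.71.
Planner: ∂(Σu_j)/∂x_i = Σα_j − 1 = 2.09 > 0, so everyone contributes w_i; X^SO = 44, W^SO = 44 + 2.09·44 = 135.96.
Deadweight loss = 52.25.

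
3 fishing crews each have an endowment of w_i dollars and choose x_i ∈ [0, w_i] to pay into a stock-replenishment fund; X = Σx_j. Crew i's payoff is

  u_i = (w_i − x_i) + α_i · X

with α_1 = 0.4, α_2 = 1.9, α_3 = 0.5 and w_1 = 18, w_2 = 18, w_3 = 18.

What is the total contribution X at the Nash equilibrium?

∂u_i/∂x_i = α_i − 1, so crew i contributes w_i if α_i > 1, else 0.
α_i > 1 for i ∈ {2}; NE contributions (0, 18, 0), X = 18.

18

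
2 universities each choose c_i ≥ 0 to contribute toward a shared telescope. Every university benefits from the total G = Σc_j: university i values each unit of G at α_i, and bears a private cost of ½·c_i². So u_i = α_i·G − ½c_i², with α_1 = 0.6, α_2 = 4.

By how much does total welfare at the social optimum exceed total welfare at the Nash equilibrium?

8.18

University i's FOC: ∂u_i/∂c_i = α_i − c_i = 0, so c_i* = α_i.
NE contributions = (0.6, 4); G = 4.6.
W^NE = (Σα)·G − ½Σα_i² = 4.6² − ½·16.36 = 12.98.
Planner sets c_i = Σα_j = 4.6 for every i, so G^SO = 2·4.6 = 9.2.
W^SO = (Σα)·G^SO − ½·2·(Σα)² = (2/2)·4.6² = 21.16.
Deadweight loss = W^SO − W^NE = 8.18.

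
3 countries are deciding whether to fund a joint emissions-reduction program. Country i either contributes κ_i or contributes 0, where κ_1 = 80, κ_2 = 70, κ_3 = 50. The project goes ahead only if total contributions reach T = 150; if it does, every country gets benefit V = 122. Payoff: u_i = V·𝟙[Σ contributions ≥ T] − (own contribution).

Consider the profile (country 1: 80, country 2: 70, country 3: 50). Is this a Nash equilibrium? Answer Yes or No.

Total = 200 ≥ 150: provided.
Country 1 (pledges 80, payoff 42): dropping to 0 → total 120, payoff 0. No gain.
Country 2 (pledges 70, payoff 52): dropping to 0 → total 130, payoff 0. No gain.
Country 3 (pledges 50, payoff 72): dropping to 0 → total 150, payoff 122. Profitable deviation.

No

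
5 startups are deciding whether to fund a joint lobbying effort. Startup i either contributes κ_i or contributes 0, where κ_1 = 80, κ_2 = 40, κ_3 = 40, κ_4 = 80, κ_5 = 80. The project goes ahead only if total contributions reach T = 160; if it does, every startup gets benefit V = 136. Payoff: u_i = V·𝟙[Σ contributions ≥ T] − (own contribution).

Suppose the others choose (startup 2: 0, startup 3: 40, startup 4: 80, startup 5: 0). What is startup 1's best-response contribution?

Others' total = 120. Contributing 80 brings total to 200 ≥ 160: gain V − κ_1 = 56.
Best response: 80.

80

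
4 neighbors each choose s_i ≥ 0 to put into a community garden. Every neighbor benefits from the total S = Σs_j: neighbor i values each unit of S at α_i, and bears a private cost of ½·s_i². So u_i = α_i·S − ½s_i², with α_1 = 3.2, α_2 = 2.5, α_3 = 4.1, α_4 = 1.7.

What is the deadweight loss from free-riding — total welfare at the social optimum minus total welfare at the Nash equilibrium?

150.345

Neighbor i's FOC: ∂u_i/∂s_i = α_i − s_i = 0, so s_i* = α_i.
NE contributions = (3.2, 2.5, 4.1, 1.7); S = 11.5.
W^NE = (Σα)·S − ½Σα_i² = 11.5² − ½·36.19 = 114.155.
Planner sets s_i = Σα_j = 11.5 for every i, so S^SO = 4·11.5 = 46.
W^SO = (Σα)·S^SO − ½·4·(Σα)² = (4/2)·11.5² = 264.5.
Deadweight loss = W^SO − W^NE = 150.345.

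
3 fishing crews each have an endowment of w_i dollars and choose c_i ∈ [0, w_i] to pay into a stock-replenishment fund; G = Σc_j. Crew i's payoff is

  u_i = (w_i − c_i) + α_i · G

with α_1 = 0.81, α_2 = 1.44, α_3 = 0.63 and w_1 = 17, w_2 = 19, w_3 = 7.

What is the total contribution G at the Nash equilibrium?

∂u_i/∂c_i = α_i − 1, so crew i contributes w_i if α_i > 1, else 0.
α_i > 1 for i ∈ {2}; NE contributions (0, 19, 0), G = 19.

19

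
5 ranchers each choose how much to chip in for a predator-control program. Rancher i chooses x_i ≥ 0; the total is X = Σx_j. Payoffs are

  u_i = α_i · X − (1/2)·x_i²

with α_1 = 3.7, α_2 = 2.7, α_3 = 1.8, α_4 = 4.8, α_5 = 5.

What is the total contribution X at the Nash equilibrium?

18

Rancher i's FOC: ∂u_i/∂x_i = α_i − x_i = 0, so x_i* = α_i.
NE contributions = (3.7, 2.7, 1.8, 4.8, 5); X = 18.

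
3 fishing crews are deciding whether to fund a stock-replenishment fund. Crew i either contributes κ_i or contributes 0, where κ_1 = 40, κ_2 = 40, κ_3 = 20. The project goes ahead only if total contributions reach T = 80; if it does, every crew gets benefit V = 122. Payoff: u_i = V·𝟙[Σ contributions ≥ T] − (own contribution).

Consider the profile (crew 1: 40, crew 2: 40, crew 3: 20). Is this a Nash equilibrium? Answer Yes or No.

No

Total = 100 ≥ 80: provided.
Crew 1 (pledges 40, payoff 82): dropping to 0 → total 60, payoff 0. No gain.
Crew 2 (pledges 40, payoff 82): dropping to 0 → total 60, payoff 0. No gain.
Crew 3 (pledges 20, payoff 102): dropping to 0 → total 80, payoff 122. Profitable deviation.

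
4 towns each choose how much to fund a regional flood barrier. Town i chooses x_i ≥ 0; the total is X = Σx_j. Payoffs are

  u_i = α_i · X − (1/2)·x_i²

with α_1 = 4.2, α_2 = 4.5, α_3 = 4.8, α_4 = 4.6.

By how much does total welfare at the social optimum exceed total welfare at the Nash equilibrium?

368.655

Town i's FOC: ∂u_i/∂x_i = α_i − x_i = 0, so x_i* = α_i.
NE contributions = (4.2, 4.5, 4.8, 4.6); X = 18.1.
W^NE = (Σα)·X − ½Σα_i² = 18.1² − ½·82.09 = 286.565.
Planner sets x_i = Σα_j = 18.1 for every i, so X^SO = 4·18.1 = 72.4.
W^SO = (Σα)·X^SO − ½·4·(Σα)² = (4/2)·18.1² = 655.22.
Deadweight loss = W^SO − W^NE = 368.655.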